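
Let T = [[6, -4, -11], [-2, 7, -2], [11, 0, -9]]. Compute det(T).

Expand along row 3:
  + 11 · |-4 -11; 7 -2| = 11·(8 − (-77)) = 935
  + (-9) · |6 -4; -2 7| = (-9)·(42 − 8) = -306
Sum: (935) + (-306) = 629

|T| = 629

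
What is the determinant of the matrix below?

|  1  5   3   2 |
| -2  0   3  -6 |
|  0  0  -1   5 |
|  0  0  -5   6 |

The matrix is block upper-triangular with a 2×2 block and a 2×2 block on the diagonal, so its determinant equals the product of the determinants of the diagonal blocks.
det of the 2×2 block = 10
det of the 2×2 block = 19
det = (10)·(19) = 190

The determinant is 190.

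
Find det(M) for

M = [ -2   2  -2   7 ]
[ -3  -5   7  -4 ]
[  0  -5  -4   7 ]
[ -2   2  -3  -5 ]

Expand along row 3 (it has 1 zero):
  − (-5) · M_32   where M_32 = det([-2 -2 7; -3 7 -4; -2 -3 -5]) = 269
  + (-4) · M_33   where M_33 = det([-2 2 7; -3 -5 -4; -2 2 -5]) = -192
  − (7) · M_34   where M_34 = det([-2 2 -2; -3 -5 7; -2 2 -3]) = -16
det = (-1)·(-5)·(269) + (+1)·(-4)·(-192) + (-1)·(7)·(-16) = 2225

det(M) = 2225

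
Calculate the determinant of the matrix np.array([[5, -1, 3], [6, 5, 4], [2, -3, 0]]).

Expand along column 3:
  + 3 · |6 5; 2 -3| = 3·(-18 − 10) = -84
  − 4 · |5 -1; 2 -3| = −4·(-15 − (-2)) = 52
Sum: (-84) + (52) = -32

-32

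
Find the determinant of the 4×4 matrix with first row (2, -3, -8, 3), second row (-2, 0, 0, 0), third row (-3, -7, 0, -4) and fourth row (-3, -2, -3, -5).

630

Expand along row 2 (it has 3 zeros):
  − (-2) · M_21   where M_21 = det([-3 -8 3; -7 0 -4; -2 -3 -5]) = 315
det = (-1)·(-2)·(315) = 630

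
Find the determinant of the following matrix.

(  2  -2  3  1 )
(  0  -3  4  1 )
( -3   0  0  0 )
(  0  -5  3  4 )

Expand along row 3 (it has 3 zeros):
  + (-3) · M_31   where M_31 = det([-2 3 1; -3 4 1; -5 3 4]) = 6
det = (+1)·(-3)·(6) = -18

The determinant is -18.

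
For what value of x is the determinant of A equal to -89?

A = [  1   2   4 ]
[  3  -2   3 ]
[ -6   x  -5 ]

Expanding along the column containing x, det(A) is linear in x: det(A) = (9)·x + (-44).
Set (9)·x + (-44) = -89  ⇒  (9)·x = -45  ⇒  x = -5.

-5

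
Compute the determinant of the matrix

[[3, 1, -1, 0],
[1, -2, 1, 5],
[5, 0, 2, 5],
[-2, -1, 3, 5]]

The determinant is -60.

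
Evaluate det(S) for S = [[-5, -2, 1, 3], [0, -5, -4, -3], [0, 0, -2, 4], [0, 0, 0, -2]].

S is upper triangular, so det(S) is the product of the diagonal entries:
det = (-5) · (-5) · (-2) · (-2) = 100

|S| = 100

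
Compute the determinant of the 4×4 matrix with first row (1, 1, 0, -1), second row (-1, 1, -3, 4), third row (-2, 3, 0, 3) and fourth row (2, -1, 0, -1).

Expand along column 3 (it has 3 zeros):
  − (-3) · M_23   where M_23 = det([1 1 -1; -2 3 3; 2 -1 -1]) = 8
det = (-1)·(-3)·(8) = 24

The determinant is 24.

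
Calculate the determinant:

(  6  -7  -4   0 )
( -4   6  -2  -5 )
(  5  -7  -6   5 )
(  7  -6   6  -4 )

-314

Expand along row 1 (it has 1 zero):
  + (6) · M_11   where M_11 = det([6 -2 -5; -7 -6 5; -6 6 -4]) = 470
  − (-7) · M_12   where M_12 = det([-4 -2 -5; 5 -6 5; 7 6 -4]) = -446
  + (-4) · M_13   where M_13 = det([-4 6 -5; 5 -7 5; 7 -6 -4]) = 3
det = (+1)·(6)·(470) + (-1)·(-7)·(-446) + (+1)·(-4)·(3) = -314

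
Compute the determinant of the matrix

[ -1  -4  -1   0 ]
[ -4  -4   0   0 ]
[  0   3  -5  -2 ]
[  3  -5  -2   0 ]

Expand along column 4 (it has 3 zeros):
  − (-2) · M_34   where M_34 = det([-1 -4 -1; -4 -4 0; 3 -5 -2]) = -8
det = (-1)·(-2)·(-8) = -16

-16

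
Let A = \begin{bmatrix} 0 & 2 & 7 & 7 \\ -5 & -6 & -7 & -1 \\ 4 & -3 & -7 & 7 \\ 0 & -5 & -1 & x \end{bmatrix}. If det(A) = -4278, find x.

Expanding along the column containing x, det(A) is linear in x: det(A) = (147)·x + (-2955).
Set (147)·x + (-2955) = -4278  ⇒  (147)·x = -1323  ⇒  x = -9.

-9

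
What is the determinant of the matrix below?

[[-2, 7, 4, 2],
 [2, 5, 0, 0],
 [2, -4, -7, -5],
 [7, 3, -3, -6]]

-498

Expand along row 2 (it has 2 zeros):
  − (2) · M_21   where M_21 = det([7 4 2; -4 -7 -5; 3 -3 -6]) = 99
  + (5) · M_22   where M_22 = det([-2 4 2; 2 -7 -5; 7 -3 -6]) = -60
det = (-1)·(2)·(99) + (+1)·(5)·(-60) = -498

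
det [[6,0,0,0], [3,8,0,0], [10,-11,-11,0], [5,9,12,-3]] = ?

The matrix is lower triangular, so the determinant is the product of the diagonal entries:
det = (6) · (8) · (-11) · (-3) = 1584

1584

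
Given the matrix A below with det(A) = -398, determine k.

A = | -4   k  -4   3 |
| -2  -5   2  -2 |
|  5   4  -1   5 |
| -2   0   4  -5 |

k = 2

Expanding along the row containing k, det(A) is linear in k: det(A) = (-24)·k + (-350).
Set (-24)·k + (-350) = -398  ⇒  (-24)·k = -48  ⇒  k = 2.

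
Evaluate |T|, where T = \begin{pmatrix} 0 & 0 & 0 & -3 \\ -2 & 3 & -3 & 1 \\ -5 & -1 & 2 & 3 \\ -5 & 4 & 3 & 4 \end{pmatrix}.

The determinant is 336.

Expand along row 1 (it has 3 zeros):
  − (-3) · M_14   where M_14 = det([-2 3 -3; -5 -1 2; -5 4 3]) = 112
det = (-1)·(-3)·(112) = 336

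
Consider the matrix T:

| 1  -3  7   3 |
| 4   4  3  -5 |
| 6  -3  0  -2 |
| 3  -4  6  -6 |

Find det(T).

2410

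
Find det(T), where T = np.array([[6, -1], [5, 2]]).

|T| = 17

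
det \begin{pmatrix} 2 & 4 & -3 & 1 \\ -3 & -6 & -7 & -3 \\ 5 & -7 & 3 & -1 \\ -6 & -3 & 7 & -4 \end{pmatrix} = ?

Expand along row 1:
  + (2) · M_11   where M_11 = det([-6 -7 -3; -7 3 -1; -3 7 -4]) = 325
  − (4) · M_12   where M_12 = det([-3 -7 -3; 5 3 -1; -6 7 -4]) = -326
  + (-3) · M_13   where M_13 = det([-3 -6 -3; 5 -7 -1; -6 -3 -4]) = -60
  − (1) · M_14   where M_14 = det([-3 -6 -7; 5 -7 3; -6 -3 7]) = 837
det = (+1)·(2)·(325) + (-1)·(4)·(-326) + (+1)·(-3)·(-60) + (-1)·(1)·(837) = 1297

1297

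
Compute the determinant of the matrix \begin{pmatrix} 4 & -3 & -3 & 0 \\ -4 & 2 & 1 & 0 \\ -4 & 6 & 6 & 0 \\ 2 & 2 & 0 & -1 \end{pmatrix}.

Expand along column 4 (it has 3 zeros):
  + (-1) · M_44   where M_44 = det([4 -3 -3; -4 2 1; -4 6 6]) = 12
det = (+1)·(-1)·(12) = -12

-12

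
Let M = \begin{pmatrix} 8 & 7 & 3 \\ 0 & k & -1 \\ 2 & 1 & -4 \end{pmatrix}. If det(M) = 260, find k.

k = -7

Expanding along the row containing k, det(M) is linear in k: det(M) = (-38)·k + (-6).
Set (-38)·k + (-6) = 260  ⇒  (-38)·k = 266  ⇒  k = -7.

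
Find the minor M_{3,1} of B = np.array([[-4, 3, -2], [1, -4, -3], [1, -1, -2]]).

-17

Delete row 3 and column 1; the remaining 2×2 submatrix is [3 -2; -4 -3].
Its determinant is 3·(-3) − (-2)·(-4) = -17.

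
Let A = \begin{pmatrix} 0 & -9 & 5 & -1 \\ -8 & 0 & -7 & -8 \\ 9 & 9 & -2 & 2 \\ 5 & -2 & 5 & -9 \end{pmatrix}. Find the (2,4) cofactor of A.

The cofactor is 180.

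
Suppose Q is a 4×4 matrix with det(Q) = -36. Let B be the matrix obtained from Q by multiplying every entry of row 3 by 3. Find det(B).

Scaling one row by 3 multiplies the determinant by 3.
det(B) = (3)·(-36) = -108

-108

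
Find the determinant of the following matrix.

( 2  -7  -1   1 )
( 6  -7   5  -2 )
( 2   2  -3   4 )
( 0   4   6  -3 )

Expand along row 4 (it has 1 zero):
  + (4) · M_42   where M_42 = det([2 -1 1; 6 5 -2; 2 -3 4]) = 28
  − (6) · M_43   where M_43 = det([2 -7 1; 6 -7 -2; 2 2 4]) = 174
  + (-3) · M_44   where M_44 = det([2 -7 -1; 6 -7 5; 2 2 -3]) = -200
det = (+1)·(4)·(28) + (-1)·(6)·(174) + (+1)·(-3)·(-200) = -332

The determinant is -332.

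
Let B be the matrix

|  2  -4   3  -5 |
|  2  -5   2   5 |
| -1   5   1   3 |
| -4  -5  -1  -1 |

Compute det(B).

Expand along row 1:
  + (2) · M_11   where M_11 = det([-5 2 5; 5 1 3; -5 -1 -1]) = -30
  − (-4) · M_12   where M_12 = det([2 2 5; -1 1 3; -4 -1 -1]) = 3
  + (3) · M_13   where M_13 = det([2 -5 5; -1 5 3; -4 -5 -1]) = 210
  − (-5) · M_14   where M_14 = det([2 -5 2; -1 5 1; -4 -5 -1]) = 75
det = (+1)·(2)·(-30) + (-1)·(-4)·(3) + (+1)·(3)·(210) + (-1)·(-5)·(75) = 957

957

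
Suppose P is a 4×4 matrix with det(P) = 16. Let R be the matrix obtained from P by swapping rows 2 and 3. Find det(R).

-16

Swapping two rows multiplies the determinant by −1.
det(R) = (-1)·(16) = -16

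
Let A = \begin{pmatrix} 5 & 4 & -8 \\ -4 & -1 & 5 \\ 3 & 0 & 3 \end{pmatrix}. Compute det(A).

Expand along row 3:
  + 3 · |4 -8; -1 5| = 3·(20 − 8) = 36
  + 3 · |5 4; -4 -1| = 3·(-5 − (-16)) = 33
Sum: (36) + (33) = 69

|A| = 69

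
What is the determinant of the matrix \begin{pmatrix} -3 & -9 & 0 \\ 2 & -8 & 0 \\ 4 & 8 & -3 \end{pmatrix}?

-126

Expand along column 3:
  + (-3) · |-3 -9; 2 -8| = (-3)·(24 − (-18)) = -126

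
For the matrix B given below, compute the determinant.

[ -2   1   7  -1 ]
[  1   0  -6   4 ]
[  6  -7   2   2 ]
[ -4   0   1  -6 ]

Expand along column 2 (it has 2 zeros):
  − (1) · M_12   where M_12 = det([1 -6 4; 6 2 2; -4 1 -6]) = -126
  − (-7) · M_32   where M_32 = det([-2 7 -1; 1 -6 4; -4 1 -6]) = -111
det = (-1)·(1)·(-126) + (-1)·(-7)·(-111) = -651

-651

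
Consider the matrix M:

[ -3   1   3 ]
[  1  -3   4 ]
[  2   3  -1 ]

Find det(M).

Expand along column 1:
  + (-3) · |-3 4; 3 -1| = (-3)·(3 − 12) = 27
  − 1 · |1 3; 3 -1| = −1·(-1 − 9) = 10
  + 2 · |1 3; -3 4| = 2·(4 − (-9)) = 26
Sum: (27) + (10) + (26) = 63

63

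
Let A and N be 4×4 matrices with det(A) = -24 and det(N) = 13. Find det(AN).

|AN| = -312

det(AN) = det(A)·det(N) = (-24)·(13) = -312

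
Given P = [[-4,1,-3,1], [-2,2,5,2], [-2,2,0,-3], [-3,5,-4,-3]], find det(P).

365

Expand along row 3 (it has 1 zero):
  + (-2) · M_31   where M_31 = det([1 -3 1; 2 5 2; 5 -4 -3]) = -88
  − (2) · M_32   where M_32 = det([-4 -3 1; -2 5 2; -3 -4 -3]) = 87
  − (-3) · M_34   where M_34 = det([-4 1 -3; -2 2 5; -3 5 -4]) = 121
det = (+1)·(-2)·(-88) + (-1)·(2)·(87) + (-1)·(-3)·(121) = 365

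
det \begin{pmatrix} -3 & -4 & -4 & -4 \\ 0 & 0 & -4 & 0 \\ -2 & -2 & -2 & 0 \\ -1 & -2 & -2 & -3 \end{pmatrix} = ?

-8

Expand along row 2 (it has 3 zeros):
  − (-4) · M_23   where M_23 = det([-3 -4 -4; -2 -2 0; -1 -2 -3]) = -2
det = (-1)·(-4)·(-2) = -8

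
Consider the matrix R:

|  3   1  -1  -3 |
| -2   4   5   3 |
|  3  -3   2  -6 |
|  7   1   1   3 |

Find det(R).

Expand along row 1:
  + (3) · M_11   where M_11 = det([4 5 3; -3 2 -6; 1 1 3]) = 48
  − (1) · M_12   where M_12 = det([-2 5 3; 3 2 -6; 7 1 3]) = -312
  + (-1) · M_13   where M_13 = det([-2 4 3; 3 -3 -6; 7 1 3]) = -126
  − (-3) · M_14   where M_14 = det([-2 4 5; 3 -3 2; 7 1 1]) = 174
det = (+1)·(3)·(48) + (-1)·(1)·(-312) + (+1)·(-1)·(-126) + (-1)·(-3)·(174) = 1104

The determinant is 1104.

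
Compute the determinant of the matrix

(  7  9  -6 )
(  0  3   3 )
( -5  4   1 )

-288

Expand along column 1:
  + 7 · |3 3; 4 1| = 7·(3 − 12) = -63
  + (-5) · |9 -6; 3 3| = (-5)·(27 − (-18)) = -225
Sum: (-63) + (-225) = -288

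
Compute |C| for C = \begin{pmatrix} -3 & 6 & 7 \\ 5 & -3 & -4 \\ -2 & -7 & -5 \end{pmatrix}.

Expand along row 1:
  + (-3) · |-3 -4; -7 -5| = (-3)·(15 − 28) = 39
  − 6 · |5 -4; -2 -5| = −6·(-25 − 8) = 198
  + 7 · |5 -3; -2 -7| = 7·(-35 − 6) = -287
Sum: (39) + (198) + (-287) = -50

det(C) = -50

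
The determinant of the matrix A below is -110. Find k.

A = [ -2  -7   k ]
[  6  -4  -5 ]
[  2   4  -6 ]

Expanding along the column containing k, det(A) is linear in k: det(A) = (32)·k + (-270).
Set (32)·k + (-270) = -110  ⇒  (32)·k = 160  ⇒  k = 5.

k = 5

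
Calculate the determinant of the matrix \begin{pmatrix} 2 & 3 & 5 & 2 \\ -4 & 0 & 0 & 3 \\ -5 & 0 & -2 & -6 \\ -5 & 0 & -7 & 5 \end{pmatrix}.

Expand along column 2 (it has 3 zeros):
  − (3) · M_12   where M_12 = det([-4 0 3; -5 -2 -6; -5 -7 5]) = 283
det = (-1)·(3)·(283) = -849

-849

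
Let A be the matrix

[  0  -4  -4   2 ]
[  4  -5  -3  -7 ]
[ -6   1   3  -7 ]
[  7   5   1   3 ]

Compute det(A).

-720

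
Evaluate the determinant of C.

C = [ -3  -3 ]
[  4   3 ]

det(C) = (-3)·3 − (-3)·4 = -9 − (-12) = 3

3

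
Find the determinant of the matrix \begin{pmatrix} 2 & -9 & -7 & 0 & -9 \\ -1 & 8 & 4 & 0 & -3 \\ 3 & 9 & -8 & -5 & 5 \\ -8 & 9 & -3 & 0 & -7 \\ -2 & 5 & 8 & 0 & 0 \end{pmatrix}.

22240

Expand along column 4 (it has 4 zeros):
  − (-5) · M_34   where M_34 = det([2 -9 -7 -9; -1 8 4 -3; -8 9 -3 -7; -2 5 8 0]) = 4448
det = (-1)·(-5)·(4448) = 22240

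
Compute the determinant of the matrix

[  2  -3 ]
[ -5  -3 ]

-21

det = 2·(-3) − (-3)·(-5) = -6 − 15 = -21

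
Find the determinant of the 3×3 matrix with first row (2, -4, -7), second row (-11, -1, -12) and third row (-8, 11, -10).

Expand along column 1:
  + 2 · |-1 -12; 11 -10| = 2·(10 − (-132)) = 284
  − (-11) · |-4 -7; 11 -10| = −(-11)·(40 − (-77)) = 1287
  + (-8) · |-4 -7; -1 -12| = (-8)·(48 − 7) = -328
Sum: (284) + (1287) + (-328) = 1243

The determinant is 1243.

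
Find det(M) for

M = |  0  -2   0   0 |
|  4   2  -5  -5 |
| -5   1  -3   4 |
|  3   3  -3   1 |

det(M) = -338

Expand along row 1 (it has 3 zeros):
  − (-2) · M_12   where M_12 = det([4 -5 -5; -5 -3 4; 3 -3 1]) = -169
det = (-1)·(-2)·(-169) = -338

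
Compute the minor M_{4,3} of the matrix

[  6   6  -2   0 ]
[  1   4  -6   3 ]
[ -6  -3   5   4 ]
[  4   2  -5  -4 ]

Delete row 4 and column 3; the remaining 3×3 submatrix is [6 6 0; 1 4 3; -6 -3 4].
Its determinant is 18.

The minor is 18.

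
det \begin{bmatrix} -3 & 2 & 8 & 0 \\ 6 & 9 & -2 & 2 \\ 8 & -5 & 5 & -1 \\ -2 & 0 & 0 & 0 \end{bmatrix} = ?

Expand along row 4 (it has 3 zeros):
  − (-2) · M_41   where M_41 = det([2 8 0; 9 -2 2; -5 5 -1]) = -24
det = (-1)·(-2)·(-24) = -48

-48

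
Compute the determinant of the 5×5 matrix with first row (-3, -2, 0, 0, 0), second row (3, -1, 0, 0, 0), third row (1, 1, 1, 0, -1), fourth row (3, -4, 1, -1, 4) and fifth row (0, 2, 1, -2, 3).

54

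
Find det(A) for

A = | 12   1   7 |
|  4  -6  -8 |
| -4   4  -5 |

The determinant is 740.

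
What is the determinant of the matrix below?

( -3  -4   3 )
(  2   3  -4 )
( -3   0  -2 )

Expand along row 3:
  + (-3) · |-4 3; 3 -4| = (-3)·(16 − 9) = -21
  + (-2) · |-3 -4; 2 3| = (-2)·(-9 − (-8)) = 2
Sum: (-21) + (2) = -19

The determinant is -19.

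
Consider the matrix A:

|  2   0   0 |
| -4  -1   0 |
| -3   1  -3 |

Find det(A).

det(A) = 6

A is lower triangular, so det(A) is the product of the diagonal entries:
det = (2) · (-1) · (-3) = 6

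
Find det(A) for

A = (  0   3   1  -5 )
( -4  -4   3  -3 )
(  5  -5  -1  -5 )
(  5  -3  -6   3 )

Expand along row 1 (it has 1 zero):
  − (3) · M_12   where M_12 = det([-4 3 -3; 5 -1 -5; 5 -6 3]) = 87
  + (1) · M_13   where M_13 = det([-4 -4 -3; 5 -5 -5; 5 -3 3]) = 250
  − (-5) · M_14   where M_14 = det([-4 -4 3; 5 -5 -1; 5 -3 -6]) = -178
det = (-1)·(3)·(87) + (+1)·(1)·(250) + (-1)·(-5)·(-178) = -901

-901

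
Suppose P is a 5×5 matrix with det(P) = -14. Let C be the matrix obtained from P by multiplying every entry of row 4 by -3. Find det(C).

Scaling one row by -3 multiplies the determinant by -3.
det(C) = (-3)·(-14) = 42

det(C) = 42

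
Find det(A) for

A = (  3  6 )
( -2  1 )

15

det(A) = 3·1 − 6·(-2) = 3 − (-12) = 15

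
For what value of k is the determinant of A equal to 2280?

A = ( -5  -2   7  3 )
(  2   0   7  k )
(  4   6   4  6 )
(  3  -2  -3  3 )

k = 0

Expanding along the column containing k, det(A) is linear in k: det(A) = (-180)·k + (2280).
Set (-180)·k + (2280) = 2280  ⇒  (-180)·k = 0  ⇒  k = 0.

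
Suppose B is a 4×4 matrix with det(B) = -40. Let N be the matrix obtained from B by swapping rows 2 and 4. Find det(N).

40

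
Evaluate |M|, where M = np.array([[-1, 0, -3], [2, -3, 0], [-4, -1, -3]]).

33

Expand along column 2:
  + (-3) · |-1 -3; -4 -3| = (-3)·(3 − 12) = 27
  − (-1) · |-1 -3; 2 0| = −(-1)·(0 − (-6)) = 6
Sum: (27) + (6) = 33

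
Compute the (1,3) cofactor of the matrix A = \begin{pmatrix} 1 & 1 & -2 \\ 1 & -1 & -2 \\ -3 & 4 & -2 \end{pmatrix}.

Delete row 1 and column 3; the remaining 2×2 submatrix is [1 -1; -3 4].
Its determinant is 1·4 − (-1)·(-3) = 1.
The cofactor carries sign (−1)^(1+3) = +1, so C_{1,3} = +(1) = 1.

1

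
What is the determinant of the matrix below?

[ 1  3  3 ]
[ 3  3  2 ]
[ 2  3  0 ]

The determinant is 15.

Expand along column 3:
  + 3 · |3 3; 2 3| = 3·(9 − 6) = 9
  − 2 · |1 3; 2 3| = −2·(3 − 6) = 6
Sum: (9) + (6) = 15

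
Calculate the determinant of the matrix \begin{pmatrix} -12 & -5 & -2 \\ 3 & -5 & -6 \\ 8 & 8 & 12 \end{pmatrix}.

436

Expand along column 1:
  + (-12) · |-5 -6; 8 12| = (-12)·(-60 − (-48)) = 144
  − 3 · |-5 -2; 8 12| = −3·(-60 − (-16)) = 132
  + 8 · |-5 -2; -5 -6| = 8·(30 − 10) = 160
Sum: (144) + (132) + (160) = 436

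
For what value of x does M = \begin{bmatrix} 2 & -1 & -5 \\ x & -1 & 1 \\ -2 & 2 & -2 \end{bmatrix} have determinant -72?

Expanding along the column containing x, det(M) is linear in x: det(M) = (-12)·x + (12).
Set (-12)·x + (12) = -72  ⇒  (-12)·x = -84  ⇒  x = 7.

x = 7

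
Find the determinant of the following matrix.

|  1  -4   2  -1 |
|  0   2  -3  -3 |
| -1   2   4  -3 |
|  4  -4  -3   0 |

Expand along row 2 (it has 1 zero):
  + (2) · M_22   where M_22 = det([1 2 -1; -1 4 -3; 4 -3 0]) = -20
  − (-3) · M_23   where M_23 = det([1 -4 -1; -1 2 -3; 4 -4 0]) = 40
  + (-3) · M_24   where M_24 = det([1 -4 2; -1 2 4; 4 -4 -3]) = -50
det = (+1)·(2)·(-20) + (-1)·(-3)·(40) + (+1)·(-3)·(-50) = 230

230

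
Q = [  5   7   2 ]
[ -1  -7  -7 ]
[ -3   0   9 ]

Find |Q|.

The determinant is -147.

Expand along column 2:
  − 7 · |-1 -7; -3 9| = −7·(-9 − 21) = 210
  + (-7) · |5 2; -3 9| = (-7)·(45 − (-6)) = -357
Sum: (210) + (-357) = -147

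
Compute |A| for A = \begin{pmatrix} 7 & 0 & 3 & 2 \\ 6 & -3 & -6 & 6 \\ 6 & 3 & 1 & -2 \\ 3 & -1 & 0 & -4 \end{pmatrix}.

Expand along row 1 (it has 1 zero):
  + (7) · M_11   where M_11 = det([-3 -6 6; 3 1 -2; -1 0 -4]) = -66
  + (3) · M_13   where M_13 = det([6 -3 6; 6 3 -2; 3 -1 -4]) = -228
  − (2) · M_14   where M_14 = det([6 -3 -6; 6 3 1; 3 -1 0]) = 87
det = (+1)·(7)·(-66) + (+1)·(3)·(-228) + (-1)·(2)·(87) = -1320

-1320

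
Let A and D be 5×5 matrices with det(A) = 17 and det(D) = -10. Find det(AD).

-170

det(AD) = det(A)·det(D) = (17)·(-10) = -170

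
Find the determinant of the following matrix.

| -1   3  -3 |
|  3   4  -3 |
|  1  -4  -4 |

Expand along row 1:
  + (-1) · |4 -3; -4 -4| = (-1)·(-16 − 12) = 28
  − 3 · |3 -3; 1 -4| = −3·(-12 − (-3)) = 27
  + (-3) · |3 4; 1 -4| = (-3)·(-12 − 4) = 48
Sum: (28) + (27) + (48) = 103

The determinant is 103.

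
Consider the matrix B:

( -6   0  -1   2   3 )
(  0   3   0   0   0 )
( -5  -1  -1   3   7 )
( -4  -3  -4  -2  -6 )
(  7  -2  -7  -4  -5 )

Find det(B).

|B| = 282

Expand along row 2 (it has 4 zeros):
  + (3) · M_22   where M_22 = det([-6 -1 2 3; -5 -1 3 7; -4 -4 -2 -6; 7 -7 -4 -5]) = 94
det = (+1)·(3)·(94) = 282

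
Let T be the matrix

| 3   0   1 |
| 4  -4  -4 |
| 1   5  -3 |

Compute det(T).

Expand along column 2:
  + (-4) · |3 1; 1 -3| = (-4)·(-9 − 1) = 40
  − 5 · |3 1; 4 -4| = −5·(-12 − 4) = 80
Sum: (40) + (80) = 120

120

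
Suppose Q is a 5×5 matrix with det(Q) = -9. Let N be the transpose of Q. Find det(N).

det(Qᵀ) = det(Q).
det(N) = (1)·(-9) = -9

-9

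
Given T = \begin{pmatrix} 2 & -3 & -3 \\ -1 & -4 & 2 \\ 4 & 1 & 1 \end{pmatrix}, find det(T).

Expand along column 1:
  + 2 · |-4 2; 1 1| = 2·(-4 − 2) = -12
  − (-1) · |-3 -3; 1 1| = −(-1)·(-3 − (-3)) = 0
  + 4 · |-3 -3; -4 2| = 4·(-6 − 12) = -72
Sum: (-12) + (0) + (-72) = -84

-84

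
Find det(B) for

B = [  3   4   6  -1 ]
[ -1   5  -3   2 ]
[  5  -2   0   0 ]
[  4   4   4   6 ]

Expand along row 3 (it has 2 zeros):
  + (5) · M_31   where M_31 = det([4 6 -1; 5 -3 2; 4 4 6]) = -268
  − (-2) · M_32   where M_32 = det([3 6 -1; -1 -3 2; 4 4 6]) = -2
det = (+1)·(5)·(-268) + (-1)·(-2)·(-2) = -1344

|B| = -1344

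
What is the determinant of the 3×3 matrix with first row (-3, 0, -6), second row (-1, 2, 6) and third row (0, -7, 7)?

The determinant is -210.

Expand along column 1:
  + (-3) · |2 6; -7 7| = (-3)·(14 − (-42)) = -168
  − (-1) · |0 -6; -7 7| = −(-1)·(0 − 42) = -42
Sum: (-168) + (-42) = -210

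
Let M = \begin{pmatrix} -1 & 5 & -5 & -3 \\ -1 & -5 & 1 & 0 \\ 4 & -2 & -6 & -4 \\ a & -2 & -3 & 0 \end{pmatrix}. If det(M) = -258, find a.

Expanding along the row containing a, det(M) is linear in a: det(M) = (16)·a + (-354).
Set (16)·a + (-354) = -258  ⇒  (16)·a = 96  ⇒  a = 6.

a = 6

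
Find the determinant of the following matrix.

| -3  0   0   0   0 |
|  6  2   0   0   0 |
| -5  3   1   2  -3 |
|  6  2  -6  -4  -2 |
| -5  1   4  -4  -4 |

The matrix is block lower-triangular with a 2×2 block and a 3×3 block on the diagonal, so its determinant equals the product of the determinants of the diagonal blocks.
det of the 2×2 block = -6
det of the 3×3 block = -176
det = (-6)·(-176) = 1056

1056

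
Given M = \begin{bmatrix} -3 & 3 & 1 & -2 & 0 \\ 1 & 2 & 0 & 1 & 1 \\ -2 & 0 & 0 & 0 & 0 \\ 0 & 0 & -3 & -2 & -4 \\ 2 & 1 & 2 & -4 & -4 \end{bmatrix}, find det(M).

Expand along row 3 (it has 4 zeros):
  + (-2) · M_31   where M_31 = det([3 1 -2 0; 2 0 1 1; 0 -3 -2 -4; 1 2 -4 -4]) = -80
det = (+1)·(-2)·(-80) = 160

160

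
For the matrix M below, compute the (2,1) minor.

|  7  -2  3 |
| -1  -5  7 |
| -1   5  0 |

-15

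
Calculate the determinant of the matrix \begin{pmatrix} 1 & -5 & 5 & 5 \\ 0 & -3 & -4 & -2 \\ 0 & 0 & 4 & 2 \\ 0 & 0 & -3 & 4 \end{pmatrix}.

-66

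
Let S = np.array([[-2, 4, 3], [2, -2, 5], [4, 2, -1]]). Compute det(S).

140

Expand along column 1:
  + (-2) · |-2 5; 2 -1| = (-2)·(2 − 10) = 16
  − 2 · |4 3; 2 -1| = −2·(-4 − 6) = 20
  + 4 · |4 3; -2 5| = 4·(20 − (-6)) = 104
Sum: (16) + (20) + (104) = 140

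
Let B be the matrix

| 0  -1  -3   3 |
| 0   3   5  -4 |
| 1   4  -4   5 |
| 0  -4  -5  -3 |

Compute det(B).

Expand along column 1 (it has 3 zeros):
  + (1) · M_31   where M_31 = det([-1 -3 3; 3 5 -4; -4 -5 -3]) = -25
det = (+1)·(1)·(-25) = -25

The determinant is -25.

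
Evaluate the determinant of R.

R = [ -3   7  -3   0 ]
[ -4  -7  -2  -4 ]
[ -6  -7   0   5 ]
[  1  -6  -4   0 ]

Expand along column 4 (it has 2 zeros):
  + (-4) · M_24   where M_24 = det([-3 7 -3; -6 -7 0; 1 -6 -4]) = -381
  − (5) · M_34   where M_34 = det([-3 7 -3; -4 -7 -2; 1 -6 -4]) = -267
det = (+1)·(-4)·(-381) + (-1)·(5)·(-267) = 2859

The determinant is 2859.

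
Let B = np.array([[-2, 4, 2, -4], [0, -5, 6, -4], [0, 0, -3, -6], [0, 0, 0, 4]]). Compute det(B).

B is upper triangular, so det(B) is the product of the diagonal entries:
det = (-2) · (-5) · (-3) · (4) = -120

The determinant is -120.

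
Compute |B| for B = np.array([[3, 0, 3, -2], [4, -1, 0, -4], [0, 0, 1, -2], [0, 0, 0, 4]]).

The determinant is -12.

B is block upper-triangular with a 2×2 block and a 2×2 block on the diagonal, so its determinant equals the product of the determinants of the diagonal blocks.
det of the 2×2 block = -3
det of the 2×2 block = 4
det = (-3)·(4) = -12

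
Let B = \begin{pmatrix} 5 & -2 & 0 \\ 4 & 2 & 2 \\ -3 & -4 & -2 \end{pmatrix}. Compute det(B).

Expand along row 1:
  + 5 · |2 2; -4 -2| = 5·(-4 − (-8)) = 20
  − (-2) · |4 2; -3 -2| = −(-2)·(-8 − (-6)) = -4
Sum: (20) + (-4) = 16

16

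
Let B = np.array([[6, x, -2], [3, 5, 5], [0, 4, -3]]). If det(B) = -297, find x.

-7

Expanding along the column containing x, det(B) is linear in x: det(B) = (9)·x + (-234).
Set (9)·x + (-234) = -297  ⇒  (9)·x = -63  ⇒  x = -7.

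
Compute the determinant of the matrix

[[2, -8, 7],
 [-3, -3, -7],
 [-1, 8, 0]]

-133

Expand along row 3:
  + (-1) · |-8 7; -3 -7| = (-1)·(56 − (-21)) = -77
  − 8 · |2 7; -3 -7| = −8·(-14 − (-21)) = -56
Sum: (-77) + (-56) = -133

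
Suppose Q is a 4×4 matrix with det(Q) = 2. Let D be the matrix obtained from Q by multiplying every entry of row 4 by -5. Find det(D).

det(D) = -10

Scaling one row by -5 multiplies the determinant by -5.
det(D) = (-5)·(2) = -10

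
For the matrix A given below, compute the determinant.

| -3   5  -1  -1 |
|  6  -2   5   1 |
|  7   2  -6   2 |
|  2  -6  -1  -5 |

Expand along row 1:
  + (-3) · M_11   where M_11 = det([-2 5 1; 2 -6 2; -6 -1 -5]) = -112
  − (5) · M_12   where M_12 = det([6 5 1; 7 -6 2; 2 -1 -5]) = 392
  + (-1) · M_13   where M_13 = det([6 -2 1; 7 2 2; 2 -6 -5]) = -112
  − (-1) · M_14   where M_14 = det([6 -2 5; 7 2 -6; 2 -6 -1]) = -448
det = (+1)·(-3)·(-112) + (-1)·(5)·(392) + (+1)·(-1)·(-112) + (-1)·(-1)·(-448) = -1960

|A| = -1960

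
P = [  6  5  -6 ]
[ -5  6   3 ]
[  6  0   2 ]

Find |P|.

Expand along column 2:
  − 5 · |-5 3; 6 2| = −5·(-10 − 18) = 140
  + 6 · |6 -6; 6 2| = 6·(12 − (-36)) = 288
Sum: (140) + (288) = 428

428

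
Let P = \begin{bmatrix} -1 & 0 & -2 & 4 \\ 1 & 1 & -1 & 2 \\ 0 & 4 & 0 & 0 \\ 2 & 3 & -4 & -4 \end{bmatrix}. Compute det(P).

Expand along row 3 (it has 3 zeros):
  − (4) · M_32   where M_32 = det([-1 -2 4; 1 -1 2; 2 -4 -4]) = -36
det = (-1)·(4)·(-36) = 144

det(P) = 144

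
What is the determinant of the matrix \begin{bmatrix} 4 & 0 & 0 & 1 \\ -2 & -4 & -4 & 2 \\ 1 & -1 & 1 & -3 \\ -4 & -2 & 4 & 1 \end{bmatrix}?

-396

Expand along row 1 (it has 2 zeros):
  + (4) · M_11   where M_11 = det([-4 -4 2; -1 1 -3; -2 4 1]) = -84
  − (1) · M_14   where M_14 = det([-2 -4 -4; 1 -1 1; -4 -2 4]) = 60
det = (+1)·(4)·(-84) + (-1)·(1)·(60) = -396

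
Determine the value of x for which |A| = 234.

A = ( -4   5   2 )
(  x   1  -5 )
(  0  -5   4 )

-5

Expanding along the row containing x, det(A) is linear in x: det(A) = (-30)·x + (84).
Set (-30)·x + (84) = 234  ⇒  (-30)·x = 150  ⇒  x = -5.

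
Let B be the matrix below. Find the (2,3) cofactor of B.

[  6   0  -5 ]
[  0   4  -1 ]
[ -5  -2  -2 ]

12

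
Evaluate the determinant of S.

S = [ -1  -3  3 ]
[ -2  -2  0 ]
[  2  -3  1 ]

Expand along row 2:
  − (-2) · |-3 3; -3 1| = −(-2)·(-3 − (-9)) = 12
  + (-2) · |-1 3; 2 1| = (-2)·(-1 − 6) = 14
Sum: (12) + (14) = 26

The determinant is 26.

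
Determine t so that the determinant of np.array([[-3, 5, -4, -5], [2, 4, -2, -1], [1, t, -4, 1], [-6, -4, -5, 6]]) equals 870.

Expanding along the column containing t, det(M) is linear in t: det(M) = (-185)·t + (685).
Set (-185)·t + (685) = 870  ⇒  (-185)·t = 185  ⇒  t = -1.

-1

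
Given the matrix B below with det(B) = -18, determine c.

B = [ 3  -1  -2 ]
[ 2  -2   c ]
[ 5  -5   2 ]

Expanding along the column containing c, det(B) is linear in c: det(B) = (10)·c + (-8).
Set (10)·c + (-8) = -18  ⇒  (10)·c = -10  ⇒  c = -1.

-1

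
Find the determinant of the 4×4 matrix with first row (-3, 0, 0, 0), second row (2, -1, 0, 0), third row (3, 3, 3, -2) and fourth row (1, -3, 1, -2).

-12

The matrix is block lower-triangular with a 2×2 block and a 2×2 block on the diagonal, so its determinant equals the product of the determinants of the diagonal blocks.
det of the 2×2 block = 3
det of the 2×2 block = -4
det = (3)·(-4) = -12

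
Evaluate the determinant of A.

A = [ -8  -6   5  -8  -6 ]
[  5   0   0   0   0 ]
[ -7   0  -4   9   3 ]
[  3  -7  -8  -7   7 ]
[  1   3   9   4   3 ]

41055

Expand along row 2 (it has 4 zeros):
  − (5) · M_21   where M_21 = det([-6 5 -8 -6; 0 -4 9 3; -7 -8 -7 7; 3 9 4 3]) = -8211
det = (-1)·(5)·(-8211) = 41055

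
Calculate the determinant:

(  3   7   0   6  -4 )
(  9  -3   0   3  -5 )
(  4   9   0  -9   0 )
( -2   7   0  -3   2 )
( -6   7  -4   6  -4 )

-3744

Expand along column 3 (it has 4 zeros):
  + (-4) · M_53   where M_53 = det([3 7 6 -4; 9 -3 3 -5; 4 9 -9 0; -2 7 -3 2]) = 936
det = (+1)·(-4)·(936) = -3744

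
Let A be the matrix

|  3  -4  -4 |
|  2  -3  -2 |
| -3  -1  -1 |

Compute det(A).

Expand along column 1:
  + 3 · |-3 -2; -1 -1| = 3·(3 − 2) = 3
  − 2 · |-4 -4; -1 -1| = −2·(4 − 4) = 0
  + (-3) · |-4 -4; -3 -2| = (-3)·(8 − 12) = 12
Sum: (3) + (0) + (12) = 15

The determinant is 15.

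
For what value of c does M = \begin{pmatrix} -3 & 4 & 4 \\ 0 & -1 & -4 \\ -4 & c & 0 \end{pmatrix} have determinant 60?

Expanding along the row containing c, det(M) is linear in c: det(M) = (-12)·c + (48).
Set (-12)·c + (48) = 60  ⇒  (-12)·c = 12  ⇒  c = -1.

c = -1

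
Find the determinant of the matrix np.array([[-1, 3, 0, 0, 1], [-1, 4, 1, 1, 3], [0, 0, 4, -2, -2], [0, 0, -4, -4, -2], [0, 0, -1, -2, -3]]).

The matrix is block upper-triangular with a 2×2 block and a 3×3 block on the diagonal, so its determinant equals the product of the determinants of the diagonal blocks.
det of the 2×2 block = -1
det of the 3×3 block = 44
det = (-1)·(44) = -44

-44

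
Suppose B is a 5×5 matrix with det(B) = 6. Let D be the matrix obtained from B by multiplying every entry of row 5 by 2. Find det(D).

|D| = 12

Scaling one row by 2 multiplies the determinant by 2.
det(D) = (2)·(6) = 12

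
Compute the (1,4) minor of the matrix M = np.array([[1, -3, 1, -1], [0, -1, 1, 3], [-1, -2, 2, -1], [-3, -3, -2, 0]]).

5

Delete row 1 and column 4; the remaining 3×3 submatrix is [0 -1 1; -1 -2 2; -3 -3 -2].
Its determinant is 5.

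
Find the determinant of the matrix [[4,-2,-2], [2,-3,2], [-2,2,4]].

-36

Expand along column 1:
  + 4 · |-3 2; 2 4| = 4·(-12 − 4) = -64
  − 2 · |-2 -2; 2 4| = −2·(-8 − (-4)) = 8
  + (-2) · |-2 -2; -3 2| = (-2)·(-4 − 6) = 20
Sum: (-64) + (8) + (20) = -36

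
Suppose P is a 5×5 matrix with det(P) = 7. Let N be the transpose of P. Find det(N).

det(Pᵀ) = det(P).
det(N) = (1)·(7) = 7

det(N) = 7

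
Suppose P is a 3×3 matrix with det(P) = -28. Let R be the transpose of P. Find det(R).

det(Pᵀ) = det(P).
det(R) = (1)·(-28) = -28

The determinant is -28.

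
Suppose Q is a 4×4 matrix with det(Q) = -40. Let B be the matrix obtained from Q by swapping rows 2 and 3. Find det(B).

The determinant is 40.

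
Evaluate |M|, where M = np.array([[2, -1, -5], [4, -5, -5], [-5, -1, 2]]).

98

Expand along row 1:
  + 2 · |-5 -5; -1 2| = 2·(-10 − 5) = -30
  − (-1) · |4 -5; -5 2| = −(-1)·(8 − 25) = -17
  + (-5) · |4 -5; -5 -1| = (-5)·(-4 − 25) = 145
Sum: (-30) + (-17) + (145) = 98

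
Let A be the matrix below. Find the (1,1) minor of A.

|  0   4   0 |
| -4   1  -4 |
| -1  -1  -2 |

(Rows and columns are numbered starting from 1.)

The minor is -6.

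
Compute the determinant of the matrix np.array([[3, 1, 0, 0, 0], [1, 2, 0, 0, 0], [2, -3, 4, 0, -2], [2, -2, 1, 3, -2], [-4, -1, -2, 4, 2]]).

The matrix is block lower-triangular with a 2×2 block and a 3×3 block on the diagonal, so its determinant equals the product of the determinants of the diagonal blocks.
det of the 2×2 block = 5
det of the 3×3 block = 36
det = (5)·(36) = 180

180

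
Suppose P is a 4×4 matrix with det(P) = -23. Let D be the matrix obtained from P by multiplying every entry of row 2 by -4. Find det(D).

92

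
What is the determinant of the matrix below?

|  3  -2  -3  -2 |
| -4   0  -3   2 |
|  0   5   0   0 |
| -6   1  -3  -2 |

-540

Expand along row 3 (it has 3 zeros):
  − (5) · M_32   where M_32 = det([3 -3 -2; -4 -3 2; -6 -3 -2]) = 108
det = (-1)·(5)·(108) = -540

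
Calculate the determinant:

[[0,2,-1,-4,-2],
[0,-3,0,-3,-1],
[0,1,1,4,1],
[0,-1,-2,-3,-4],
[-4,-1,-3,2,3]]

The determinant is 180.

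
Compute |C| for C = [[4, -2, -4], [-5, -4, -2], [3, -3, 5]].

The determinant is -250.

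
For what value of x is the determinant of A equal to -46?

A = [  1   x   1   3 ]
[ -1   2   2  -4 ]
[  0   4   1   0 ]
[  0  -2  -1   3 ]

-6

Expanding along the column containing x, det(A) is linear in x: det(A) = (3)·x + (-28).
Set (3)·x + (-28) = -46  ⇒  (3)·x = -18  ⇒  x = -6.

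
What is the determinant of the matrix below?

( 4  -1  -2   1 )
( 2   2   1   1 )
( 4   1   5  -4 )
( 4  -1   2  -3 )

0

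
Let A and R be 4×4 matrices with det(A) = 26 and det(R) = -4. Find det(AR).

det(AR) = det(A)·det(R) = (26)·(-4) = -104

|AR| = -104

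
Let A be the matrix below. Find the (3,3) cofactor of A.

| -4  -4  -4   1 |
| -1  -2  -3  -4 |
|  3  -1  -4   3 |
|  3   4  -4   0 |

-14

Delete row 3 and column 3; the remaining 3×3 submatrix is [-4 -4 1; -1 -2 -4; 3 4 0].
Its determinant is -14.
The cofactor carries sign (−1)^(3+3) = +1, so C_{3,3} = +(-14) = -14.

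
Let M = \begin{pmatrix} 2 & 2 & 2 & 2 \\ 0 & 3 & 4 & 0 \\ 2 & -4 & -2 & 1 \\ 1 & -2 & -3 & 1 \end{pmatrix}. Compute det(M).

The determinant is 0.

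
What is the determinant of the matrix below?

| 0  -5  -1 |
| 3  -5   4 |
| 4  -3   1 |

Expand along column 1:
  − 3 · |-5 -1; -3 1| = −3·(-5 − 3) = 24
  + 4 · |-5 -1; -5 4| = 4·(-20 − 5) = -100
Sum: (24) + (-100) = -76

-76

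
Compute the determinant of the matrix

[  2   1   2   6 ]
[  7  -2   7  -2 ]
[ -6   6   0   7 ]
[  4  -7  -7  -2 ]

Expand along row 3 (it has 1 zero):
  + (-6) · M_31   where M_31 = det([1 2 6; -2 7 -2; -7 -7 -2]) = 370
  − (6) · M_32   where M_32 = det([2 2 6; 7 7 -2; 4 -7 -2]) = -506
  − (7) · M_34   where M_34 = det([2 1 2; 7 -2 7; 4 -7 -7]) = 121
det = (+1)·(-6)·(370) + (-1)·(6)·(-506) + (-1)·(7)·(121) = -31

-31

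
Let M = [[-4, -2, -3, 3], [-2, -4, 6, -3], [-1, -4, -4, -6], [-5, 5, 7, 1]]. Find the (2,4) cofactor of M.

Delete row 2 and column 4; the remaining 3×3 submatrix is [-4 -2 -3; -1 -4 -4; -5 5 7].
Its determinant is 53.
The cofactor carries sign (−1)^(2+4) = +1, so C_{2,4} = +(53) = 53.

The cofactor is 53.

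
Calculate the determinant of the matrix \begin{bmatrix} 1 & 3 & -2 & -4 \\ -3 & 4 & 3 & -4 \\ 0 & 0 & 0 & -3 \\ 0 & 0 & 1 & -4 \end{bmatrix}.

The matrix is block upper-triangular with a 2×2 block and a 2×2 block on the diagonal, so its determinant equals the product of the determinants of the diagonal blocks.
det of the 2×2 block = 13
det of the 2×2 block = 3
det = (13)·(3) = 39

The determinant is 39.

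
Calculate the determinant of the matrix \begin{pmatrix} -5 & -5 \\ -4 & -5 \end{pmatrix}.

The determinant is 5.

det = (-5)·(-5) − (-5)·(-4) = 25 − 20 = 5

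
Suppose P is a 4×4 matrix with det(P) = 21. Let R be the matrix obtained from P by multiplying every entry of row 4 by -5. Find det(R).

Scaling one row by -5 multiplies the determinant by -5.
det(R) = (-5)·(21) = -105

|R| = -105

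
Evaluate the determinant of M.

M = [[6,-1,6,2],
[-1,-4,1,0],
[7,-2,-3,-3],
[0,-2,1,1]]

Expand along row 2 (it has 1 zero):
  − (-1) · M_21   where M_21 = det([-1 6 2; -2 -3 -3; -2 1 1]) = 32
  + (-4) · M_22   where M_22 = det([6 6 2; 7 -3 -3; 0 1 1]) = -28
  − (1) · M_23   where M_23 = det([6 -1 2; 7 -2 -3; 0 -2 1]) = -69
det = (-1)·(-1)·(32) + (+1)·(-4)·(-28) + (-1)·(1)·(-69) = 213

213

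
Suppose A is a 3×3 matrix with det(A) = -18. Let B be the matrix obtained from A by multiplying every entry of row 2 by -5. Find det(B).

Scaling one row by -5 multiplies the determinant by -5.
det(B) = (-5)·(-18) = 90

|B| = 90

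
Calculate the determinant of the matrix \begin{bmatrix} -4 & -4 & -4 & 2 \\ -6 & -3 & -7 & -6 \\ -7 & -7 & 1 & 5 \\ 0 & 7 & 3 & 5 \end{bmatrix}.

-2400

Expand along row 4 (it has 1 zero):
  + (7) · M_42   where M_42 = det([-4 -4 2; -6 -7 -6; -7 1 5]) = -282
  − (3) · M_43   where M_43 = det([-4 -4 2; -6 -3 -6; -7 -7 5]) = -18
  + (5) · M_44   where M_44 = det([-4 -4 -4; -6 -3 -7; -7 -7 1]) = -96
det = (+1)·(7)·(-282) + (-1)·(3)·(-18) + (+1)·(5)·(-96) = -2400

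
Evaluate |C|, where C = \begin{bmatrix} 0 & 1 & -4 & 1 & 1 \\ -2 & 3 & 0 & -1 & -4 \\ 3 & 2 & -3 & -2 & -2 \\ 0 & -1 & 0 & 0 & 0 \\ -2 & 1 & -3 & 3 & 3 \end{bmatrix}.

Expand along row 4 (it has 4 zeros):
  + (-1) · M_42   where M_42 = det([0 -4 1 1; -2 0 -1 -4; 3 -3 -2 -2; -2 -3 3 3]) = -15
det = (+1)·(-1)·(-15) = 15

The determinant is 15.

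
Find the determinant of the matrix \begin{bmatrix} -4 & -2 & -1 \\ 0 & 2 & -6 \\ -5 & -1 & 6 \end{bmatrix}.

The determinant is -94.

Expand along column 1:
  + (-4) · |2 -6; -1 6| = (-4)·(12 − 6) = -24
  + (-5) · |-2 -1; 2 -6| = (-5)·(12 − (-2)) = -70
Sum: (-24) + (-70) = -94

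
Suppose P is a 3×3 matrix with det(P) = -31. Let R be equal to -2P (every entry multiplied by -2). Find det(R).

det(R) = 248

For a 3×3 matrix, det(-2P) = (-2)^3·det(P) = -8·det(P).
det(R) = (-8)·(-31) = 248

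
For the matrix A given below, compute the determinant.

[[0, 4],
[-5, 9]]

The determinant is 20.

det(A) = 0·9 − 4·(-5) = 0 − (-20) = 20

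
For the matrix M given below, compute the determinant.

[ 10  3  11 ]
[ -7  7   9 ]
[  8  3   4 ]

Expand along column 1:
  + 10 · |7 9; 3 4| = 10·(28 − 27) = 10
  − (-7) · |3 11; 3 4| = −(-7)·(12 − 33) = -147
  + 8 · |3 11; 7 9| = 8·(27 − 77) = -400
Sum: (10) + (-147) + (-400) = -537

det(M) = -537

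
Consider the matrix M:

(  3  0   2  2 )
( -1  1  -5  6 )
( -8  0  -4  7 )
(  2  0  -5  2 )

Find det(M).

Expand along column 2 (it has 3 zeros):
  + (1) · M_22   where M_22 = det([3 2 2; -8 -4 7; 2 -5 2]) = 237
det = (+1)·(1)·(237) = 237

|M| = 237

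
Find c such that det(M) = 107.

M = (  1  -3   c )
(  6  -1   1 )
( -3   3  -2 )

Expanding along the column containing c, det(M) is linear in c: det(M) = (15)·c + (-28).
Set (15)·c + (-28) = 107  ⇒  (15)·c = 135  ⇒  c = 9.

9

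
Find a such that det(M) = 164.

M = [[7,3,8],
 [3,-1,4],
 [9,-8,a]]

3

Expanding along the row containing a, det(M) is linear in a: det(M) = (-16)·a + (212).
Set (-16)·a + (212) = 164  ⇒  (-16)·a = -48  ⇒  a = 3.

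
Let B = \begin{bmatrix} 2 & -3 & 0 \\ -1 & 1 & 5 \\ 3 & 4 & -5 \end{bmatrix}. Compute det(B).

Expand along column 3:
  − 5 · |2 -3; 3 4| = −5·(8 − (-9)) = -85
  + (-5) · |2 -3; -1 1| = (-5)·(2 − 3) = 5
Sum: (-85) + (5) = -80

det(B) = -80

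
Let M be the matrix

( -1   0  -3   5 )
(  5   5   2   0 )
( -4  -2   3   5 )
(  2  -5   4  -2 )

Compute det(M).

Expand along row 1 (it has 1 zero):
  + (-1) · M_11   where M_11 = det([5 2 0; -2 3 5; -5 4 -2]) = -188
  + (-3) · M_13   where M_13 = det([5 5 0; -4 -2 5; 2 -5 -2]) = 155
  − (5) · M_14   where M_14 = det([5 5 2; -4 -2 3; 2 -5 4]) = 193
det = (+1)·(-1)·(-188) + (+1)·(-3)·(155) + (-1)·(5)·(193) = -1242

|M| = -1242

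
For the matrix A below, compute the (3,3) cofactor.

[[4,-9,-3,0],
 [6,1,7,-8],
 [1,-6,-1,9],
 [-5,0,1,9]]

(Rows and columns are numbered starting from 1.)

Delete row 3 and column 3; the remaining 3×3 submatrix is [4 -9 0; 6 1 -8; -5 0 9].
Its determinant is 162.
The cofactor carries sign (−1)^(3+3) = +1, so C_{3,3} = +(162) = 162.

162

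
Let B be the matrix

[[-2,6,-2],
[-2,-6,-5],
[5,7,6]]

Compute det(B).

-108

Expand along row 1:
  + (-2) · |-6 -5; 7 6| = (-2)·(-36 − (-35)) = 2
  − 6 · |-2 -5; 5 6| = −6·(-12 − (-25)) = -78
  + (-2) · |-2 -6; 5 7| = (-2)·(-14 − (-30)) = -32
Sum: (2) + (-78) + (-32) = -108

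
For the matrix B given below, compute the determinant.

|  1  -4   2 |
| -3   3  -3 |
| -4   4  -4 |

det(B) = 0

Expand along row 1:
  + 1 · |3 -3; 4 -4| = 1·(-12 − (-12)) = 0
  − (-4) · |-3 -3; -4 -4| = −(-4)·(12 − 12) = 0
  + 2 · |-3 3; -4 4| = 2·(-12 − (-12)) = 0
Sum: (0) + (0) + (0) = 0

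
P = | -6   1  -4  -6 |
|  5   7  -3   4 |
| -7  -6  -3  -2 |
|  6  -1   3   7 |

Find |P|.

2

Expand along row 1:
  + (-6) · M_11   where M_11 = det([7 -3 4; -6 -3 -2; -1 3 7]) = -321
  − (1) · M_12   where M_12 = det([5 -3 4; -7 -3 -2; 6 3 7]) = -198
  + (-4) · M_13   where M_13 = det([5 7 4; -7 -6 -2; 6 -1 7]) = 211
  − (-6) · M_14   where M_14 = det([5 7 -3; -7 -6 -3; 6 -1 3]) = -213
det = (+1)·(-6)·(-321) + (-1)·(1)·(-198) + (+1)·(-4)·(211) + (-1)·(-6)·(-213) = 2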